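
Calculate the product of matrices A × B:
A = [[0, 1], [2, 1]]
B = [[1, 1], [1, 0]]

Matrix multiplication:
C[0][0] = 0×1 + 1×1 = 1
C[0][1] = 0×1 + 1×0 = 0
C[1][0] = 2×1 + 1×1 = 3
C[1][1] = 2×1 + 1×0 = 2
Result: [[1, 0], [3, 2]]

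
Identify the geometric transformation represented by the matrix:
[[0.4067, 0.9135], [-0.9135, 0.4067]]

This matrix represents: rotation by 294° counterclockwise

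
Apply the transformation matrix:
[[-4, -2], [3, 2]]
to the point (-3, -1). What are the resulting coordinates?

Matrix multiplication:
[[-4, -2], [3, 2]] × [-3, -1]ᵀ
= [(-4)(-3) + (-2)(-1), (3)(-3) + (2)(-1)]ᵀ
= [14, -11]ᵀ
Result: (14, -11)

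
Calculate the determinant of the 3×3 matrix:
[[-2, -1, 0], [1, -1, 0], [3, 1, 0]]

Expansion along first row:
det = -2·det([[-1,0],[1,0]]) - -1·det([[1,0],[3,0]]) + 0·det([[1,-1],[3,1]])
    = -2·(-1·0 - 0·1) - -1·(1·0 - 0·3) + 0·(1·1 - -1·3)
    = -2·0 - -1·0 + 0·4
    = 0 + 0 + 0 = 0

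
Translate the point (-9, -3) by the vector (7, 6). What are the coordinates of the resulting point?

Translation by (7, 6) (homogeneous matrix [[1, 0, 7], [0, 1, 6], [0, 0, 1]]):
x' = -9 + 7 = -2
y' = -3 + 6 = 3
Result: (-2, 3)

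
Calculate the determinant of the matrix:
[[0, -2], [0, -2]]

For a 2×2 matrix [[a, b], [c, d]], det = ad - bc
det = (0)(-2) - (-2)(0) = 0 - 0 = 0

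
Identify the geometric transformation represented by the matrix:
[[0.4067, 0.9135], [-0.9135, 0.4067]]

This matrix represents: rotation by 294° counterclockwise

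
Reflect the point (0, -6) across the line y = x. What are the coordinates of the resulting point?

Reflection across line y = x: (0, -6) → (-6, 0)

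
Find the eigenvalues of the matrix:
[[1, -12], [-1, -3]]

Characteristic equation: det(A - λI) = 0
λ² - (trace)λ + (det) = 0
trace = 1 + -3 = -2, det = (1)(-3) - (-12)(-1) = -15
λ² - (-2)λ + (-15) = 0
λ = (-2 ± √((-2)² - 4·(-15))) / 2 = (-2 ± √64) / 2
Solving: λ = -5, 3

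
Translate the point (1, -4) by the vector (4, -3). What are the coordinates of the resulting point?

Translation by (4, -3) (homogeneous matrix [[1, 0, 4], [0, 1, -3], [0, 0, 1]]):
x' = 1 + 4 = 5
y' = -4 + -3 = -7
Result: (5, -7)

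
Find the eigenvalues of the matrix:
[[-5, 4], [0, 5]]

Characteristic equation: det(A - λI) = 0
λ² - (trace)λ + (det) = 0
trace = -5 + 5 = 0, det = (-5)(5) - (4)(0) = -25
λ² - (0)λ + (-25) = 0
λ = (0 ± √((0)² - 4·(-25))) / 2 = (0 ± √100) / 2
Solving: λ = -5, 5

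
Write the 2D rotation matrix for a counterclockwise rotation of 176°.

Rotation matrix formula: [[cos θ, -sin θ], [sin θ, cos θ]]
For θ = 176°:
cos(176°) = -0.9976
sin(176°) = 0.0698
Result: [[-0.9976, -0.0698], [0.0698, -0.9976]]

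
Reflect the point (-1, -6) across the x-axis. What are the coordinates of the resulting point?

Reflection across x-axis: (-1, -6) → (-1, 6)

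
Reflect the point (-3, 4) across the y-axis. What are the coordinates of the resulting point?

Reflection across y-axis: (-3, 4) → (3, 4)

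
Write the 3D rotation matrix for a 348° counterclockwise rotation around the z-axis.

Rotation matrix for counterclockwise 348° around z-axis:
cos(348°) = 0.9781, sin(348°) = -0.2079
Result: [[0.9781, 0.2079, 0], [-0.2079, 0.9781, 0], [0, 0, 1]]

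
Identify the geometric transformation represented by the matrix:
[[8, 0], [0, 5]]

This matrix represents: non-uniform scaling by sx = 8, sy = 5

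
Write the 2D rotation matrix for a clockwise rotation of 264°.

Rotation matrix formula: [[cos θ, -sin θ], [sin θ, cos θ]]
A clockwise rotation by 264° is equivalent to a counterclockwise rotation by -264°.
For θ = -264°:
cos(-264°) = -0.1045
sin(-264°) = 0.9945
Result: [[-0.1045, -0.9945], [0.9945, -0.1045]]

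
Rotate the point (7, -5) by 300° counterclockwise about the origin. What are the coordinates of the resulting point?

Rotation matrix for 300°: [[cos 300°, -sin 300°], [sin 300°, cos 300°]] ≈ [[0.500000, 0.866025], [-0.866025, 0.500000]]
[[0.500000, 0.866025], [-0.866025, 0.500000]] × [7, -5]ᵀ ≈ [-0.8301, -8.5622]ᵀ
Result: (-0.8301, -8.5622)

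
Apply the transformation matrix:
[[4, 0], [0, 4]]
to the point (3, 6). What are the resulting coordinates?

Matrix multiplication:
[[4, 0], [0, 4]] × [3, 6]ᵀ
= [(4)(3) + (0)(6), (0)(3) + (4)(6)]ᵀ
= [12, 24]ᵀ
Result: (12, 24)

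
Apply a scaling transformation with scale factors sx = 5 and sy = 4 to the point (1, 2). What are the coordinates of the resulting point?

Scaling matrix:
[[5, 0], [0, 4]]
Result: (1 × 5, 2 × 4) = (5, 8)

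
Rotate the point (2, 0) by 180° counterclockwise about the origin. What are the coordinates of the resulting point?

Rotation matrix for 180°: [[cos 180°, -sin 180°], [sin 180°, cos 180°]] = [[-1, 0], [0, -1]]
[[-1, 0], [0, -1]] × [2, 0]ᵀ = [-2, 0]ᵀ
Result: (-2, 0)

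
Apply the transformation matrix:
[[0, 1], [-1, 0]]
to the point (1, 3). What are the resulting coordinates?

Matrix multiplication:
[[0, 1], [-1, 0]] × [1, 3]ᵀ
= [(0)(1) + (1)(3), (-1)(1) + (0)(3)]ᵀ
= [3, -1]ᵀ
Result: (3, -1)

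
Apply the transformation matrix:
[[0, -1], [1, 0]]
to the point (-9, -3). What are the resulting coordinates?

Matrix multiplication:
[[0, -1], [1, 0]] × [-9, -3]ᵀ
= [(0)(-9) + (-1)(-3), (1)(-9) + (0)(-3)]ᵀ
= [3, -9]ᵀ
Result: (3, -9)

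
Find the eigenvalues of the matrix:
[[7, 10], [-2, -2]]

Characteristic equation: det(A - λI) = 0
λ² - (trace)λ + (det) = 0
trace = 7 + -2 = 5, det = (7)(-2) - (10)(-2) = 6
λ² - (5)λ + (6) = 0
λ = (5 ± √((5)² - 4·(6))) / 2 = (5 ± √1) / 2
Solving: λ = 2, 3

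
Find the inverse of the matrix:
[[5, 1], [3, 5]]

For [[a,b],[c,d]], inverse = (1/det)·[[d,-b],[-c,a]]
det = (5)(5) - (1)(3) = 25 - 3 = 22
Inverse = (1/22)·[[5, -1], [-3, 5]]
= [[5/22, -1/22], [-3/22, 5/22]]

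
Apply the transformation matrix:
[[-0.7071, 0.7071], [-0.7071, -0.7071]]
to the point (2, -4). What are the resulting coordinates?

Matrix multiplication:
[[-0.7071, 0.7071], [-0.7071, -0.7071]] × [2, -4]ᵀ
= [(-0.7071)(2) + (0.7071)(-4), (-0.7071)(2) + (-0.7071)(-4)]ᵀ
= [-4.2426, 1.4142]ᵀ
Result: (-4.2426, 1.4142)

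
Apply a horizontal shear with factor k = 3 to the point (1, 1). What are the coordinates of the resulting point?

Shear matrix for horizontal shear with factor k = 3:
[[1, 3], [0, 1]]
Result: (1, 1) → (4, 1)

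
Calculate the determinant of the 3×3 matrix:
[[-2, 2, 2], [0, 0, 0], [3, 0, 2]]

Expansion along first row:
det = -2·det([[0,0],[0,2]]) - 2·det([[0,0],[3,2]]) + 2·det([[0,0],[3,0]])
    = -2·(0·2 - 0·0) - 2·(0·2 - 0·3) + 2·(0·0 - 0·3)
    = -2·0 - 2·0 + 2·0
    = 0 + 0 + 0 = 0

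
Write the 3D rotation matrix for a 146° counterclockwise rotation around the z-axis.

Rotation matrix for counterclockwise 146° around z-axis:
cos(146°) = -0.8290, sin(146°) = 0.5592
Result: [[-0.8290, -0.5592, 0], [0.5592, -0.8290, 0], [0, 0, 1]]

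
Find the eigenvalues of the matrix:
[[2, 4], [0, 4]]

Characteristic equation: det(A - λI) = 0
λ² - (trace)λ + (det) = 0
trace = 2 + 4 = 6, det = (2)(4) - (4)(0) = 8
λ² - (6)λ + (8) = 0
λ = (6 ± √((6)² - 4·(8))) / 2 = (6 ± √4) / 2
Solving: λ = 2, 4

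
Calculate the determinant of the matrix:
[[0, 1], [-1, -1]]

For a 2×2 matrix [[a, b], [c, d]], det = ad - bc
det = (0)(-1) - (1)(-1) = 0 - -1 = 1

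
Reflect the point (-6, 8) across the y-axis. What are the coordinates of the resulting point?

Reflection across y-axis: (-6, 8) → (6, 8)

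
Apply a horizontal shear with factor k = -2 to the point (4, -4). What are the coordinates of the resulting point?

Shear matrix for horizontal shear with factor k = -2:
[[1, -2], [0, 1]]
Result: (4, -4) → (12, -4)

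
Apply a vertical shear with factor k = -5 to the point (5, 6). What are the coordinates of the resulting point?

Shear matrix for vertical shear with factor k = -5:
[[1, 0], [-5, 1]]
Result: (5, 6) → (5, -19)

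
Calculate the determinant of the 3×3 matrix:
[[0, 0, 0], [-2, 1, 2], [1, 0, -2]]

Expansion along first row:
det = 0·det([[1,2],[0,-2]]) - 0·det([[-2,2],[1,-2]]) + 0·det([[-2,1],[1,0]])
    = 0·(1·-2 - 2·0) - 0·(-2·-2 - 2·1) + 0·(-2·0 - 1·1)
    = 0·-2 - 0·2 + 0·-1
    = 0 + 0 + 0 = 0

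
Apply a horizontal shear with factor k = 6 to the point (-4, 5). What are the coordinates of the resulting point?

Shear matrix for horizontal shear with factor k = 6:
[[1, 6], [0, 1]]
Result: (-4, 5) → (26, 5)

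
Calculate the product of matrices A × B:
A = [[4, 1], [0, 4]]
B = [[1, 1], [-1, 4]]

Matrix multiplication:
C[0][0] = 4×1 + 1×-1 = 3
C[0][1] = 4×1 + 1×4 = 8
C[1][0] = 0×1 + 4×-1 = -4
C[1][1] = 0×1 + 4×4 = 16
Result: [[3, 8], [-4, 16]]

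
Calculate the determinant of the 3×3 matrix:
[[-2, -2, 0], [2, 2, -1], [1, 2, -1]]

Expansion along first row:
det = -2·det([[2,-1],[2,-1]]) - -2·det([[2,-1],[1,-1]]) + 0·det([[2,2],[1,2]])
    = -2·(2·-1 - -1·2) - -2·(2·-1 - -1·1) + 0·(2·2 - 2·1)
    = -2·0 - -2·-1 + 0·2
    = 0 + -2 + 0 = -2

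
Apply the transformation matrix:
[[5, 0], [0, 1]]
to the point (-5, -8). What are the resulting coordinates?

Matrix multiplication:
[[5, 0], [0, 1]] × [-5, -8]ᵀ
= [(5)(-5) + (0)(-8), (0)(-5) + (1)(-8)]ᵀ
= [-25, -8]ᵀ
Result: (-25, -8)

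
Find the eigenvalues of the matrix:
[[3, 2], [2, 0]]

Characteristic equation: det(A - λI) = 0
λ² - (trace)λ + (det) = 0
trace = 3 + 0 = 3, det = (3)(0) - (2)(2) = -4
λ² - (3)λ + (-4) = 0
λ = (3 ± √((3)² - 4·(-4))) / 2 = (3 ± √25) / 2
Solving: λ = -1, 4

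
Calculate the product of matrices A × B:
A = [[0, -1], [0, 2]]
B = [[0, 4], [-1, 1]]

Matrix multiplication:
C[0][0] = 0×0 + -1×-1 = 1
C[0][1] = 0×4 + -1×1 = -1
C[1][0] = 0×0 + 2×-1 = -2
C[1][1] = 0×4 + 2×1 = 2
Result: [[1, -1], [-2, 2]]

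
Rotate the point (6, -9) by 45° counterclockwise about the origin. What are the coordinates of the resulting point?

Rotation matrix for 45°: [[cos 45°, -sin 45°], [sin 45°, cos 45°]] ≈ [[0.707107, -0.707107], [0.707107, 0.707107]]
[[0.707107, -0.707107], [0.707107, 0.707107]] × [6, -9]ᵀ ≈ [10.6066, -2.1213]ᵀ
Result: (10.6066, -2.1213)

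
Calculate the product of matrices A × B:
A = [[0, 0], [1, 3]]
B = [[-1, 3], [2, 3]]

Matrix multiplication:
C[0][0] = 0×-1 + 0×2 = 0
C[0][1] = 0×3 + 0×3 = 0
C[1][0] = 1×-1 + 3×2 = 5
C[1][1] = 1×3 + 3×3 = 12
Result: [[0, 0], [5, 12]]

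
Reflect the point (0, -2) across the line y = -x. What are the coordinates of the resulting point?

Reflection across line y = -x: (0, -2) → (2, 0)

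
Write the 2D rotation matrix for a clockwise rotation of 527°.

Rotation matrix formula: [[cos θ, -sin θ], [sin θ, cos θ]]
A clockwise rotation by 527° is equivalent to a counterclockwise rotation by -527°.
For θ = -527°:
cos(-527°) = -0.9744
sin(-527°) = -0.2250
Result: [[-0.9744, 0.2250], [-0.2250, -0.9744]]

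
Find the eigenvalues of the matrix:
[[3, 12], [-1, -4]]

Characteristic equation: det(A - λI) = 0
λ² - (trace)λ + (det) = 0
trace = 3 + -4 = -1, det = (3)(-4) - (12)(-1) = 0
λ² - (-1)λ + (0) = 0
λ = (-1 ± √((-1)² - 4·(0))) / 2 = (-1 ± √1) / 2
Solving: λ = -1, 0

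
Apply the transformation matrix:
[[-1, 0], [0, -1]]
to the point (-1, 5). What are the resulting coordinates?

Matrix multiplication:
[[-1, 0], [0, -1]] × [-1, 5]ᵀ
= [(-1)(-1) + (0)(5), (0)(-1) + (-1)(5)]ᵀ
= [1, -5]ᵀ
Result: (1, -5)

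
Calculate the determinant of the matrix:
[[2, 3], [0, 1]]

For a 2×2 matrix [[a, b], [c, d]], det = ad - bc
det = (2)(1) - (3)(0) = 2 - 0 = 2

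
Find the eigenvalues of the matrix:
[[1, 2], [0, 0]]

Characteristic equation: det(A - λI) = 0
λ² - (trace)λ + (det) = 0
trace = 1 + 0 = 1, det = (1)(0) - (2)(0) = 0
λ² - (1)λ + (0) = 0
λ = (1 ± √((1)² - 4·(0))) / 2 = (1 ± √1) / 2
Solving: λ = 0, 1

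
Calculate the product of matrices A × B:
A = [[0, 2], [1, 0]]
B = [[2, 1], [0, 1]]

Matrix multiplication:
C[0][0] = 0×2 + 2×0 = 0
C[0][1] = 0×1 + 2×1 = 2
C[1][0] = 1×2 + 0×0 = 2
C[1][1] = 1×1 + 0×1 = 1
Result: [[0, 2], [2, 1]]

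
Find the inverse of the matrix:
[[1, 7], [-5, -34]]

For [[a,b],[c,d]], inverse = (1/det)·[[d,-b],[-c,a]]
det = (1)(-34) - (7)(-5) = -34 - -35 = 1
Inverse = [[-34, -7], [5, 1]]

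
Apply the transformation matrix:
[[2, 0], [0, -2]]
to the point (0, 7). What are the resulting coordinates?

Matrix multiplication:
[[2, 0], [0, -2]] × [0, 7]ᵀ
= [(2)(0) + (0)(7), (0)(0) + (-2)(7)]ᵀ
= [0, -14]ᵀ
Result: (0, -14)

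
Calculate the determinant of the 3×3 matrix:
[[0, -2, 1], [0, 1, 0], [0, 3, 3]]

Expansion along first row:
det = 0·det([[1,0],[3,3]]) - -2·det([[0,0],[0,3]]) + 1·det([[0,1],[0,3]])
    = 0·(1·3 - 0·3) - -2·(0·3 - 0·0) + 1·(0·3 - 1·0)
    = 0·3 - -2·0 + 1·0
    = 0 + 0 + 0 = 0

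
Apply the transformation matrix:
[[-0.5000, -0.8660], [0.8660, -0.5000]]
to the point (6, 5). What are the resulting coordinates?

Matrix multiplication:
[[-0.5000, -0.8660], [0.8660, -0.5000]] × [6, 5]ᵀ
= [(-0.5000)(6) + (-0.8660)(5), (0.8660)(6) + (-0.5000)(5)]ᵀ
= [-7.3300, 2.6960]ᵀ
Result: (-7.3300, 2.6960)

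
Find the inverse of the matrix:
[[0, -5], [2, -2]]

For [[a,b],[c,d]], inverse = (1/det)·[[d,-b],[-c,a]]
det = (0)(-2) - (-5)(2) = 0 - -10 = 10
Inverse = (1/10)·[[-2, 5], [-2, 0]]
= [[-1/5, 1/2], [-1/5, 0]]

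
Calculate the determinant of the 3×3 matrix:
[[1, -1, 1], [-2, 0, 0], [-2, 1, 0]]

Expansion along first row:
det = 1·det([[0,0],[1,0]]) - -1·det([[-2,0],[-2,0]]) + 1·det([[-2,0],[-2,1]])
    = 1·(0·0 - 0·1) - -1·(-2·0 - 0·-2) + 1·(-2·1 - 0·-2)
    = 1·0 - -1·0 + 1·-2
    = 0 + 0 + -2 = -2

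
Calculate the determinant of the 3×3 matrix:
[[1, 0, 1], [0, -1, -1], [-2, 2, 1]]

Expansion along first row:
det = 1·det([[-1,-1],[2,1]]) - 0·det([[0,-1],[-2,1]]) + 1·det([[0,-1],[-2,2]])
    = 1·(-1·1 - -1·2) - 0·(0·1 - -1·-2) + 1·(0·2 - -1·-2)
    = 1·1 - 0·-2 + 1·-2
    = 1 + 0 + -2 = -1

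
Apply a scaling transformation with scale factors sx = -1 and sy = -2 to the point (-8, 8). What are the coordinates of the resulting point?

Scaling matrix:
[[-1, 0], [0, -2]]
Result: (-8 × -1, 8 × -2) = (8, -16)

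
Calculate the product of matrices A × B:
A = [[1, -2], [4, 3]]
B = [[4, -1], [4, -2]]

Matrix multiplication:
C[0][0] = 1×4 + -2×4 = -4
C[0][1] = 1×-1 + -2×-2 = 3
C[1][0] = 4×4 + 3×4 = 28
C[1][1] = 4×-1 + 3×-2 = -10
Result: [[-4, 3], [28, -10]]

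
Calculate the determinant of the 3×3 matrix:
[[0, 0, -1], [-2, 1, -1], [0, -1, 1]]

Expansion along first row:
det = 0·det([[1,-1],[-1,1]]) - 0·det([[-2,-1],[0,1]]) + -1·det([[-2,1],[0,-1]])
    = 0·(1·1 - -1·-1) - 0·(-2·1 - -1·0) + -1·(-2·-1 - 1·0)
    = 0·0 - 0·-2 + -1·2
    = 0 + 0 + -2 = -2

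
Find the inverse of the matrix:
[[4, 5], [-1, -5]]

For [[a,b],[c,d]], inverse = (1/det)·[[d,-b],[-c,a]]
det = (4)(-5) - (5)(-1) = -20 - -5 = -15
Inverse = (1/-15)·[[-5, -5], [1, 4]]
= [[1/3, 1/3], [-1/15, -4/15]]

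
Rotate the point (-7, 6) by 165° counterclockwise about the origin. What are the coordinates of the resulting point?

Rotation matrix for 165°: [[cos 165°, -sin 165°], [sin 165°, cos 165°]] ≈ [[-0.965926, -0.258819], [0.258819, -0.965926]]
[[-0.965926, -0.258819], [0.258819, -0.965926]] × [-7, 6]ᵀ ≈ [5.2086, -7.6073]ᵀ
Result: (5.2086, -7.6073)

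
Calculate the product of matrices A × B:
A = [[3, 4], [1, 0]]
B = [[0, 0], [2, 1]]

Matrix multiplication:
C[0][0] = 3×0 + 4×2 = 8
C[0][1] = 3×0 + 4×1 = 4
C[1][0] = 1×0 + 0×2 = 0
C[1][1] = 1×0 + 0×1 = 0
Result: [[8, 4], [0, 0]]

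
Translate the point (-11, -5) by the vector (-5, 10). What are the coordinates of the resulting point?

Translation by (-5, 10) (homogeneous matrix [[1, 0, -5], [0, 1, 10], [0, 0, 1]]):
x' = -11 + -5 = -16
y' = -5 + 10 = 5
Result: (-16, 5)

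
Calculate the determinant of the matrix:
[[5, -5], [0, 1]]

For a 2×2 matrix [[a, b], [c, d]], det = ad - bc
det = (5)(1) - (-5)(0) = 5 - 0 = 5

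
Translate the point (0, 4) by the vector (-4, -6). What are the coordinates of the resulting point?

Translation by (-4, -6) (homogeneous matrix [[1, 0, -4], [0, 1, -6], [0, 0, 1]]):
x' = 0 + -4 = -4
y' = 4 + -6 = -2
Result: (-4, -2)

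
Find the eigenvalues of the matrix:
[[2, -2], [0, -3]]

Characteristic equation: det(A - λI) = 0
λ² - (trace)λ + (det) = 0
trace = 2 + -3 = -1, det = (2)(-3) - (-2)(0) = -6
λ² - (-1)λ + (-6) = 0
λ = (-1 ± √((-1)² - 4·(-6))) / 2 = (-1 ± √25) / 2
Solving: λ = -3, 2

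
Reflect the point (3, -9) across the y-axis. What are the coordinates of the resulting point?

Reflection across y-axis: (3, -9) → (-3, -9)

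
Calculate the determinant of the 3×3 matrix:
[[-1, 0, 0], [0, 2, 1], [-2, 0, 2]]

Expansion along first row:
det = -1·det([[2,1],[0,2]]) - 0·det([[0,1],[-2,2]]) + 0·det([[0,2],[-2,0]])
    = -1·(2·2 - 1·0) - 0·(0·2 - 1·-2) + 0·(0·0 - 2·-2)
    = -1·4 - 0·2 + 0·4
    = -4 + 0 + 0 = -4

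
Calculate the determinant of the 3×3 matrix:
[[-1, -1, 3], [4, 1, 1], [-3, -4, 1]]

Expansion along first row:
det = -1·det([[1,1],[-4,1]]) - -1·det([[4,1],[-3,1]]) + 3·det([[4,1],[-3,-4]])
    = -1·(1·1 - 1·-4) - -1·(4·1 - 1·-3) + 3·(4·-4 - 1·-3)
    = -1·5 - -1·7 + 3·-13
    = -5 + 7 + -39 = -37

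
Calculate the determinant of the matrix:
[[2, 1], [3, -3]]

For a 2×2 matrix [[a, b], [c, d]], det = ad - bc
det = (2)(-3) - (1)(3) = -6 - 3 = -9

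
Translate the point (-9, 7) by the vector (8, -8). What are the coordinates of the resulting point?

Translation by (8, -8) (homogeneous matrix [[1, 0, 8], [0, 1, -8], [0, 0, 1]]):
x' = -9 + 8 = -1
y' = 7 + -8 = -1
Result: (-1, -1)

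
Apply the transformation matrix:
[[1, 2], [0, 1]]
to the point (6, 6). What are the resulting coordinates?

Matrix multiplication:
[[1, 2], [0, 1]] × [6, 6]ᵀ
= [(1)(6) + (2)(6), (0)(6) + (1)(6)]ᵀ
= [18, 6]ᵀ
Result: (18, 6)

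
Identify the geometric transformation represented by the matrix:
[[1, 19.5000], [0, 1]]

This matrix represents: horizontal shear with factor 19.5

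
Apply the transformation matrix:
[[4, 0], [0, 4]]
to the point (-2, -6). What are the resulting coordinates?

Matrix multiplication:
[[4, 0], [0, 4]] × [-2, -6]ᵀ
= [(4)(-2) + (0)(-6), (0)(-2) + (4)(-6)]ᵀ
= [-8, -24]ᵀ
Result: (-8, -24)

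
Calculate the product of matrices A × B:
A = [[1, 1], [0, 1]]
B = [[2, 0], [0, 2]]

Matrix multiplication:
C[0][0] = 1×2 + 1×0 = 2
C[0][1] = 1×0 + 1×2 = 2
C[1][0] = 0×2 + 1×0 = 0
C[1][1] = 0×0 + 1×2 = 2
Result: [[2, 2], [0, 2]]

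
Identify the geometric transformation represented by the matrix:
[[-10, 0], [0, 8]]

This matrix represents: non-uniform scaling by sx = -10, sy = 8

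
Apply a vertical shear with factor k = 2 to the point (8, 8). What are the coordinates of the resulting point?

Shear matrix for vertical shear with factor k = 2:
[[1, 0], [2, 1]]
Result: (8, 8) → (8, 24)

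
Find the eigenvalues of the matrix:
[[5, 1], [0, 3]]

Characteristic equation: det(A - λI) = 0
λ² - (trace)λ + (det) = 0
trace = 5 + 3 = 8, det = (5)(3) - (1)(0) = 15
λ² - (8)λ + (15) = 0
λ = (8 ± √((8)² - 4·(15))) / 2 = (8 ± √4) / 2
Solving: λ = 3, 5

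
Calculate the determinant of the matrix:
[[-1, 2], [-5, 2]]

For a 2×2 matrix [[a, b], [c, d]], det = ad - bc
det = (-1)(2) - (2)(-5) = -2 - -10 = 8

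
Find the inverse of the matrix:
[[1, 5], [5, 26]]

For [[a,b],[c,d]], inverse = (1/det)·[[d,-b],[-c,a]]
det = (1)(26) - (5)(5) = 26 - 25 = 1
Inverse = [[26, -5], [-5, 1]]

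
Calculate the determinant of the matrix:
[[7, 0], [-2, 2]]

For a 2×2 matrix [[a, b], [c, d]], det = ad - bc
det = (7)(2) - (0)(-2) = 14 - 0 = 14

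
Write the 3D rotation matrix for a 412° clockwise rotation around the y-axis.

Rotation matrix for clockwise 412° around y-axis:
A clockwise rotation by 412° is a counterclockwise rotation by -412°.
cos(-412°) = 0.6157, sin(-412°) = -0.7880
Result: [[0.6157, 0, -0.7880], [0, 1, 0], [0.7880, 0, 0.6157]]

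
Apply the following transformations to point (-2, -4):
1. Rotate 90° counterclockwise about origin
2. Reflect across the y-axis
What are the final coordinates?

Step 1: Rotate 90° → (4, -2)
Step 2: Reflect across y-axis → (-4, -2)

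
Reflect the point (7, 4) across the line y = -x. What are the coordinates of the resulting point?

Reflection across line y = -x: (7, 4) → (-4, -7)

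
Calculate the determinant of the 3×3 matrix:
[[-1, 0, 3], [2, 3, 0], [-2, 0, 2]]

Expansion along first row:
det = -1·det([[3,0],[0,2]]) - 0·det([[2,0],[-2,2]]) + 3·det([[2,3],[-2,0]])
    = -1·(3·2 - 0·0) - 0·(2·2 - 0·-2) + 3·(2·0 - 3·-2)
    = -1·6 - 0·4 + 3·6
    = -6 + 0 + 18 = 12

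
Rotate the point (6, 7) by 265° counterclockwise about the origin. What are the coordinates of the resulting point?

Rotation matrix for 265°: [[cos 265°, -sin 265°], [sin 265°, cos 265°]] ≈ [[-0.087156, 0.996195], [-0.996195, -0.087156]]
[[-0.087156, 0.996195], [-0.996195, -0.087156]] × [6, 7]ᵀ ≈ [6.4504, -6.5873]ᵀ
Result: (6.4504, -6.5873)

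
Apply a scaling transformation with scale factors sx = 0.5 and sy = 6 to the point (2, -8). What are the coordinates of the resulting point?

Scaling matrix:
[[0.50, 0], [0, 6]]
Result: (2 × 0.5, -8 × 6) = (1, -48)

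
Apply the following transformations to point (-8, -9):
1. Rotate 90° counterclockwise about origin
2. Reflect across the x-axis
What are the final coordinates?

Step 1: Rotate 90° → (9, -8)
Step 2: Reflect across x-axis → (9, 8)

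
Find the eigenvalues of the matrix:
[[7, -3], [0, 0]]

Characteristic equation: det(A - λI) = 0
λ² - (trace)λ + (det) = 0
trace = 7 + 0 = 7, det = (7)(0) - (-3)(0) = 0
λ² - (7)λ + (0) = 0
λ = (7 ± √((7)² - 4·(0))) / 2 = (7 ± √49) / 2
Solving: λ = 0, 7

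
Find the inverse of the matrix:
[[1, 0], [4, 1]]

For [[a,b],[c,d]], inverse = (1/det)·[[d,-b],[-c,a]]
det = (1)(1) - (0)(4) = 1 - 0 = 1
Inverse = [[1, 0], [-4, 1]]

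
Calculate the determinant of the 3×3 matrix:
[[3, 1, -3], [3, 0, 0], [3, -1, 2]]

Expansion along first row:
det = 3·det([[0,0],[-1,2]]) - 1·det([[3,0],[3,2]]) + -3·det([[3,0],[3,-1]])
    = 3·(0·2 - 0·-1) - 1·(3·2 - 0·3) + -3·(3·-1 - 0·3)
    = 3·0 - 1·6 + -3·-3
    = 0 + -6 + 9 = 3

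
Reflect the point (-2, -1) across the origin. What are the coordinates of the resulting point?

Reflection across origin: (-2, -1) → (2, 1)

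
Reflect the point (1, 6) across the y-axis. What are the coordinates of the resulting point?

Reflection across y-axis: (1, 6) → (-1, 6)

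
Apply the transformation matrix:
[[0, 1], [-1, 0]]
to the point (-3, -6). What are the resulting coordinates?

Matrix multiplication:
[[0, 1], [-1, 0]] × [-3, -6]ᵀ
= [(0)(-3) + (1)(-6), (-1)(-3) + (0)(-6)]ᵀ
= [-6, 3]ᵀ
Result: (-6, 3)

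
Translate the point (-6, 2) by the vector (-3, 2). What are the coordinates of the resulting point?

Translation by (-3, 2) (homogeneous matrix [[1, 0, -3], [0, 1, 2], [0, 0, 1]]):
x' = -6 + -3 = -9
y' = 2 + 2 = 4
Result: (-9, 4)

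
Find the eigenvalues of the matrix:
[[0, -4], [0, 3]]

Characteristic equation: det(A - λI) = 0
λ² - (trace)λ + (det) = 0
trace = 0 + 3 = 3, det = (0)(3) - (-4)(0) = 0
λ² - (3)λ + (0) = 0
λ = (3 ± √((3)² - 4·(0))) / 2 = (3 ± √9) / 2
Solving: λ = 0, 3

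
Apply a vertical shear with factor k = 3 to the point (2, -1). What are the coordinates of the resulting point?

Shear matrix for vertical shear with factor k = 3:
[[1, 0], [3, 1]]
Result: (2, -1) → (2, 5)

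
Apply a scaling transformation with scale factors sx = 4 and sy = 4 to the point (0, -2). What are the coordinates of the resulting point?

Scaling matrix:
[[4, 0], [0, 4]]
Result: (0 × 4, -2 × 4) = (0, -8)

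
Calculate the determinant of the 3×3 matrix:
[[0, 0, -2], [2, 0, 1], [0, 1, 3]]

Expansion along first row:
det = 0·det([[0,1],[1,3]]) - 0·det([[2,1],[0,3]]) + -2·det([[2,0],[0,1]])
    = 0·(0·3 - 1·1) - 0·(2·3 - 1·0) + -2·(2·1 - 0·0)
    = 0·-1 - 0·6 + -2·2
    = 0 + 0 + -4 = -4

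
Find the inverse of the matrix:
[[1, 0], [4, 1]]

For [[a,b],[c,d]], inverse = (1/det)·[[d,-b],[-c,a]]
det = (1)(1) - (0)(4) = 1 - 0 = 1
Inverse = [[1, 0], [-4, 1]]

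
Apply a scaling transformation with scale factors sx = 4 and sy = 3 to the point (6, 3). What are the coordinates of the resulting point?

Scaling matrix:
[[4, 0], [0, 3]]
Result: (6 × 4, 3 × 3) = (24, 9)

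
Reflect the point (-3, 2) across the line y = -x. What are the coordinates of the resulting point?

Reflection across line y = -x: (-3, 2) → (-2, 3)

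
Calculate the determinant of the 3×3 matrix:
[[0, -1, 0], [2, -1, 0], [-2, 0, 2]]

Expansion along first row:
det = 0·det([[-1,0],[0,2]]) - -1·det([[2,0],[-2,2]]) + 0·det([[2,-1],[-2,0]])
    = 0·(-1·2 - 0·0) - -1·(2·2 - 0·-2) + 0·(2·0 - -1·-2)
    = 0·-2 - -1·4 + 0·-2
    = 0 + 4 + 0 = 4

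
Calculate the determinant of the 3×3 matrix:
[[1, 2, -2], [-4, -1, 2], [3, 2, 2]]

Expansion along first row:
det = 1·det([[-1,2],[2,2]]) - 2·det([[-4,2],[3,2]]) + -2·det([[-4,-1],[3,2]])
    = 1·(-1·2 - 2·2) - 2·(-4·2 - 2·3) + -2·(-4·2 - -1·3)
    = 1·-6 - 2·-14 + -2·-5
    = -6 + 28 + 10 = 32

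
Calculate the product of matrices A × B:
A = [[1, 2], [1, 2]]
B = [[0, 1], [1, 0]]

Matrix multiplication:
C[0][0] = 1×0 + 2×1 = 2
C[0][1] = 1×1 + 2×0 = 1
C[1][0] = 1×0 + 2×1 = 2
C[1][1] = 1×1 + 2×0 = 1
Result: [[2, 1], [2, 1]]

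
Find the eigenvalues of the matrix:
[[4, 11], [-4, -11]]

Characteristic equation: det(A - λI) = 0
λ² - (trace)λ + (det) = 0
trace = 4 + -11 = -7, det = (4)(-11) - (11)(-4) = 0
λ² - (-7)λ + (0) = 0
λ = (-7 ± √((-7)² - 4·(0))) / 2 = (-7 ± √49) / 2
Solving: λ = -7, 0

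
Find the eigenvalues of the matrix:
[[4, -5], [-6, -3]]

Characteristic equation: det(A - λI) = 0
λ² - (trace)λ + (det) = 0
trace = 4 + -3 = 1, det = (4)(-3) - (-5)(-6) = -42
λ² - (1)λ + (-42) = 0
λ = (1 ± √((1)² - 4·(-42))) / 2 = (1 ± √169) / 2
Solving: λ = -6, 7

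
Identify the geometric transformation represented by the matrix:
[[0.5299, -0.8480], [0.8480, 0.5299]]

This matrix represents: rotation by 58° counterclockwise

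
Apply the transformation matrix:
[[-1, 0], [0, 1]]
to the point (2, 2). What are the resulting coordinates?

Matrix multiplication:
[[-1, 0], [0, 1]] × [2, 2]ᵀ
= [(-1)(2) + (0)(2), (0)(2) + (1)(2)]ᵀ
= [-2, 2]ᵀ
Result: (-2, 2)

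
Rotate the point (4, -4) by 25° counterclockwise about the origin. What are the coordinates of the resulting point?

Rotation matrix for 25°: [[cos 25°, -sin 25°], [sin 25°, cos 25°]] ≈ [[0.906308, -0.422618], [0.422618, 0.906308]]
[[0.906308, -0.422618], [0.422618, 0.906308]] × [4, -4]ᵀ ≈ [5.3157, -1.9348]ᵀ
Result: (5.3157, -1.9348)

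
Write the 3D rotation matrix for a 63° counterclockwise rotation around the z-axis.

Rotation matrix for counterclockwise 63° around z-axis:
cos(63°) = 0.4540, sin(63°) = 0.8910
Result: [[0.4540, -0.8910, 0], [0.8910, 0.4540, 0], [0, 0, 1]]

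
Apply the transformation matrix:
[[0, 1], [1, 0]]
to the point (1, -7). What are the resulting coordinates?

Matrix multiplication:
[[0, 1], [1, 0]] × [1, -7]ᵀ
= [(0)(1) + (1)(-7), (1)(1) + (0)(-7)]ᵀ
= [-7, 1]ᵀ
Result: (-7, 1)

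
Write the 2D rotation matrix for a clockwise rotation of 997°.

Rotation matrix formula: [[cos θ, -sin θ], [sin θ, cos θ]]
A clockwise rotation by 997° is equivalent to a counterclockwise rotation by -997°.
For θ = -997°:
cos(-997°) = 0.1219
sin(-997°) = 0.9925
Result: [[0.1219, -0.9925], [0.9925, 0.1219]]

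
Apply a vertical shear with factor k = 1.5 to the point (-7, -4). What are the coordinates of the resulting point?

Shear matrix for vertical shear with factor k = 1.5:
[[1, 0], [1.50, 1]]
Result: (-7, -4) → (-7, -14.5)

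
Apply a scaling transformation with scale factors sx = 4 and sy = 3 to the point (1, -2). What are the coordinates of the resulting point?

Scaling matrix:
[[4, 0], [0, 3]]
Result: (1 × 4, -2 × 3) = (4, -6)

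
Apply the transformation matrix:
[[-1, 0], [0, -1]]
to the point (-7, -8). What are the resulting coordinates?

Matrix multiplication:
[[-1, 0], [0, -1]] × [-7, -8]ᵀ
= [(-1)(-7) + (0)(-8), (0)(-7) + (-1)(-8)]ᵀ
= [7, 8]ᵀ
Result: (7, 8)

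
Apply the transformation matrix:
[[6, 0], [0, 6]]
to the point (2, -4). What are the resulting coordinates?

Matrix multiplication:
[[6, 0], [0, 6]] × [2, -4]ᵀ
= [(6)(2) + (0)(-4), (0)(2) + (6)(-4)]ᵀ
= [12, -24]ᵀ
Result: (12, -24)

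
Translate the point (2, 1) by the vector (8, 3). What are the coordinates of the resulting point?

Translation by (8, 3) (homogeneous matrix [[1, 0, 8], [0, 1, 3], [0, 0, 1]]):
x' = 2 + 8 = 10
y' = 1 + 3 = 4
Result: (10, 4)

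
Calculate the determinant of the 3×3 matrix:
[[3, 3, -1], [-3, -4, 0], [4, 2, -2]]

Expansion along first row:
det = 3·det([[-4,0],[2,-2]]) - 3·det([[-3,0],[4,-2]]) + -1·det([[-3,-4],[4,2]])
    = 3·(-4·-2 - 0·2) - 3·(-3·-2 - 0·4) + -1·(-3·2 - -4·4)
    = 3·8 - 3·6 + -1·10
    = 24 + -18 + -10 = -4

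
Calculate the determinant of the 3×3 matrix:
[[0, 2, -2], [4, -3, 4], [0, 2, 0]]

Expansion along first row:
det = 0·det([[-3,4],[2,0]]) - 2·det([[4,4],[0,0]]) + -2·det([[4,-3],[0,2]])
    = 0·(-3·0 - 4·2) - 2·(4·0 - 4·0) + -2·(4·2 - -3·0)
    = 0·-8 - 2·0 + -2·8
    = 0 + 0 + -16 = -16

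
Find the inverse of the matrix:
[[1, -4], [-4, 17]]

For [[a,b],[c,d]], inverse = (1/det)·[[d,-b],[-c,a]]
det = (1)(17) - (-4)(-4) = 17 - 16 = 1
Inverse = [[17, 4], [4, 1]]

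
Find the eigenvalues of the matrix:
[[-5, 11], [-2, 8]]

Characteristic equation: det(A - λI) = 0
λ² - (trace)λ + (det) = 0
trace = -5 + 8 = 3, det = (-5)(8) - (11)(-2) = -18
λ² - (3)λ + (-18) = 0
λ = (3 ± √((3)² - 4·(-18))) / 2 = (3 ± √81) / 2
Solving: λ = -3, 6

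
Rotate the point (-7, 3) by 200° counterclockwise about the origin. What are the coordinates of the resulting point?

Rotation matrix for 200°: [[cos 200°, -sin 200°], [sin 200°, cos 200°]] ≈ [[-0.939693, 0.342020], [-0.342020, -0.939693]]
[[-0.939693, 0.342020], [-0.342020, -0.939693]] × [-7, 3]ᵀ ≈ [7.6039, -0.4249]ᵀ
Result: (7.6039, -0.4249)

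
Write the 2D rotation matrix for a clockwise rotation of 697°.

Rotation matrix formula: [[cos θ, -sin θ], [sin θ, cos θ]]
A clockwise rotation by 697° is equivalent to a counterclockwise rotation by -697°.
For θ = -697°:
cos(-697°) = 0.9205
sin(-697°) = 0.3907
Result: [[0.9205, -0.3907], [0.3907, 0.9205]]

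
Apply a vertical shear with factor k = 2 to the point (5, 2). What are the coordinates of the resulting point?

Shear matrix for vertical shear with factor k = 2:
[[1, 0], [2, 1]]
Result: (5, 2) → (5, 12)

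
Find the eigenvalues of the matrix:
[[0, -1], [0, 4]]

Characteristic equation: det(A - λI) = 0
λ² - (trace)λ + (det) = 0
trace = 0 + 4 = 4, det = (0)(4) - (-1)(0) = 0
λ² - (4)λ + (0) = 0
λ = (4 ± √((4)² - 4·(0))) / 2 = (4 ± √16) / 2
Solving: λ = 0, 4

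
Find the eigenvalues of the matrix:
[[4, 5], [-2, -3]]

Characteristic equation: det(A - λI) = 0
λ² - (trace)λ + (det) = 0
trace = 4 + -3 = 1, det = (4)(-3) - (5)(-2) = -2
λ² - (1)λ + (-2) = 0
λ = (1 ± √((1)² - 4·(-2))) / 2 = (1 ± √9) / 2
Solving: λ = -1, 2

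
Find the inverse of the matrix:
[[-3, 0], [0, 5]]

For [[a,b],[c,d]], inverse = (1/det)·[[d,-b],[-c,a]]
det = (-3)(5) - (0)(0) = -15 - 0 = -15
Inverse = (1/-15)·[[5, 0], [0, -3]]
= [[-1/3, 0], [0, 1/5]]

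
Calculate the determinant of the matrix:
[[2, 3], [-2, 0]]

For a 2×2 matrix [[a, b], [c, d]], det = ad - bc
det = (2)(0) - (3)(-2) = 0 - -6 = 6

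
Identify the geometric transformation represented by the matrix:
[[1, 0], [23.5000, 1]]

This matrix represents: vertical shear with factor 23.5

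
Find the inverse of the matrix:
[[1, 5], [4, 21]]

For [[a,b],[c,d]], inverse = (1/det)·[[d,-b],[-c,a]]
det = (1)(21) - (5)(4) = 21 - 20 = 1
Inverse = [[21, -5], [-4, 1]]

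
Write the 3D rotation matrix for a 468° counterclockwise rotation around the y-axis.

Rotation matrix for counterclockwise 468° around y-axis:
cos(468°) = -0.3090, sin(468°) = 0.9511
Result: [[-0.3090, 0, 0.9511], [0, 1, 0], [-0.9511, 0, -0.3090]]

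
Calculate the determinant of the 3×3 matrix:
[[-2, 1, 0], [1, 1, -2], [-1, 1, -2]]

Expansion along first row:
det = -2·det([[1,-2],[1,-2]]) - 1·det([[1,-2],[-1,-2]]) + 0·det([[1,1],[-1,1]])
    = -2·(1·-2 - -2·1) - 1·(1·-2 - -2·-1) + 0·(1·1 - 1·-1)
    = -2·0 - 1·-4 + 0·2
    = 0 + 4 + 0 = 4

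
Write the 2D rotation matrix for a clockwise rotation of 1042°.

Rotation matrix formula: [[cos θ, -sin θ], [sin θ, cos θ]]
A clockwise rotation by 1042° is equivalent to a counterclockwise rotation by -1042°.
For θ = -1042°:
cos(-1042°) = 0.7880
sin(-1042°) = 0.6157
Result: [[0.7880, -0.6157], [0.6157, 0.7880]]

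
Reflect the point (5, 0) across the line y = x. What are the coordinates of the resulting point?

Reflection across line y = x: (5, 0) → (0, 5)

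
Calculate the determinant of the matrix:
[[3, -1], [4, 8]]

For a 2×2 matrix [[a, b], [c, d]], det = ad - bc
det = (3)(8) - (-1)(4) = 24 - -4 = 28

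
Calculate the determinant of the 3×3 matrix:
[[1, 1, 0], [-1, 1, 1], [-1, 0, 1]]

Expansion along first row:
det = 1·det([[1,1],[0,1]]) - 1·det([[-1,1],[-1,1]]) + 0·det([[-1,1],[-1,0]])
    = 1·(1·1 - 1·0) - 1·(-1·1 - 1·-1) + 0·(-1·0 - 1·-1)
    = 1·1 - 1·0 + 0·1
    = 1 + 0 + 0 = 1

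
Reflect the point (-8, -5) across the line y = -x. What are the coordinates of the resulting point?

Reflection across line y = -x: (-8, -5) → (5, 8)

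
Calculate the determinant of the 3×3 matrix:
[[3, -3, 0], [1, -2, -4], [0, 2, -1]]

Expansion along first row:
det = 3·det([[-2,-4],[2,-1]]) - -3·det([[1,-4],[0,-1]]) + 0·det([[1,-2],[0,2]])
    = 3·(-2·-1 - -4·2) - -3·(1·-1 - -4·0) + 0·(1·2 - -2·0)
    = 3·10 - -3·-1 + 0·2
    = 30 + -3 + 0 = 27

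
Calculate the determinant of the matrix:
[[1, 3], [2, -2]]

For a 2×2 matrix [[a, b], [c, d]], det = ad - bc
det = (1)(-2) - (3)(2) = -2 - 6 = -8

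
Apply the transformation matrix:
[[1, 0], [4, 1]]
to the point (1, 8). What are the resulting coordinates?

Matrix multiplication:
[[1, 0], [4, 1]] × [1, 8]ᵀ
= [(1)(1) + (0)(8), (4)(1) + (1)(8)]ᵀ
= [1, 12]ᵀ
Result: (1, 12)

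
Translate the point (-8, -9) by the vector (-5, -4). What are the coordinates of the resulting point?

Translation by (-5, -4) (homogeneous matrix [[1, 0, -5], [0, 1, -4], [0, 0, 1]]):
x' = -8 + -5 = -13
y' = -9 + -4 = -13
Result: (-13, -13)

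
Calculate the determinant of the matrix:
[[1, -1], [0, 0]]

For a 2×2 matrix [[a, b], [c, d]], det = ad - bc
det = (1)(0) - (-1)(0) = 0 - 0 = 0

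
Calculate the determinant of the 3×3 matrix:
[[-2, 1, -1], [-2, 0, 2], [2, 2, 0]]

Expansion along first row:
det = -2·det([[0,2],[2,0]]) - 1·det([[-2,2],[2,0]]) + -1·det([[-2,0],[2,2]])
    = -2·(0·0 - 2·2) - 1·(-2·0 - 2·2) + -1·(-2·2 - 0·2)
    = -2·-4 - 1·-4 + -1·-4
    = 8 + 4 + 4 = 16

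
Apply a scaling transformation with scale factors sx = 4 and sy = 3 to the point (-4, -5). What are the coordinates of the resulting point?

Scaling matrix:
[[4, 0], [0, 3]]
Result: (-4 × 4, -5 × 3) = (-16, -15)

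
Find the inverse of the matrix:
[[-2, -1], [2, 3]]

For [[a,b],[c,d]], inverse = (1/det)·[[d,-b],[-c,a]]
det = (-2)(3) - (-1)(2) = -6 - -2 = -4
Inverse = (1/-4)·[[3, 1], [-2, -2]]
= [[-3/4, -1/4], [1/2, 1/2]]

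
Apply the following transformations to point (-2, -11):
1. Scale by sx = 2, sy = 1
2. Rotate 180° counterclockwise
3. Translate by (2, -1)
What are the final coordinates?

Step 1: Scale → (-4, -11)
Step 2: Rotate 180° → (4, 11)
Step 3: Translate → (6, 10)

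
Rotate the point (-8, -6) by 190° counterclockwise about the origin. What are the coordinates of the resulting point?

Rotation matrix for 190°: [[cos 190°, -sin 190°], [sin 190°, cos 190°]] ≈ [[-0.984808, 0.173648], [-0.173648, -0.984808]]
[[-0.984808, 0.173648], [-0.173648, -0.984808]] × [-8, -6]ᵀ ≈ [6.8366, 7.2980]ᵀ
Result: (6.8366, 7.2980)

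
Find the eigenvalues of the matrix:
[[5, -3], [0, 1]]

Characteristic equation: det(A - λI) = 0
λ² - (trace)λ + (det) = 0
trace = 5 + 1 = 6, det = (5)(1) - (-3)(0) = 5
λ² - (6)λ + (5) = 0
λ = (6 ± √((6)² - 4·(5))) / 2 = (6 ± √16) / 2
Solving: λ = 1, 5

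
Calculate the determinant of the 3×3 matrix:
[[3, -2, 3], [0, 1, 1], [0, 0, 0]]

Expansion along first row:
det = 3·det([[1,1],[0,0]]) - -2·det([[0,1],[0,0]]) + 3·det([[0,1],[0,0]])
    = 3·(1·0 - 1·0) - -2·(0·0 - 1·0) + 3·(0·0 - 1·0)
    = 3·0 - -2·0 + 3·0
    = 0 + 0 + 0 = 0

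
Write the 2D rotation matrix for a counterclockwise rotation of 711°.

Rotation matrix formula: [[cos θ, -sin θ], [sin θ, cos θ]]
For θ = 711°:
cos(711°) = 0.9877
sin(711°) = -0.1564
Result: [[0.9877, 0.1564], [-0.1564, 0.9877]]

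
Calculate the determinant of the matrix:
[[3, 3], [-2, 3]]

For a 2×2 matrix [[a, b], [c, d]], det = ad - bc
det = (3)(3) - (3)(-2) = 9 - -6 = 15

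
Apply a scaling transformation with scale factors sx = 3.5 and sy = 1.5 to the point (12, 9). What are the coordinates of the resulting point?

Scaling matrix:
[[3.50, 0], [0, 1.50]]
Result: (12 × 3.5, 9 × 1.5) = (42, 13.5)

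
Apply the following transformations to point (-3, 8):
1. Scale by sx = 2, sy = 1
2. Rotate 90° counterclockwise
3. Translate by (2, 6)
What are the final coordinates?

Step 1: Scale → (-6, 8)
Step 2: Rotate 90° → (-8, -6)
Step 3: Translate → (-6, 0)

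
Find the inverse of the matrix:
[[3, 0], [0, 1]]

For [[a,b],[c,d]], inverse = (1/det)·[[d,-b],[-c,a]]
det = (3)(1) - (0)(0) = 3 - 0 = 3
Inverse = (1/3)·[[1, 0], [0, 3]]
= [[1/3, 0], [0, 1]]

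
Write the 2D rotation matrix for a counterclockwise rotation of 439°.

Rotation matrix formula: [[cos θ, -sin θ], [sin θ, cos θ]]
For θ = 439°:
cos(439°) = 0.1908
sin(439°) = 0.9816
Result: [[0.1908, -0.9816], [0.9816, 0.1908]]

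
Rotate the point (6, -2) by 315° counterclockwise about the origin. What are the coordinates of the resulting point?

Rotation matrix for 315°: [[cos 315°, -sin 315°], [sin 315°, cos 315°]] ≈ [[0.707107, 0.707107], [-0.707107, 0.707107]]
[[0.707107, 0.707107], [-0.707107, 0.707107]] × [6, -2]ᵀ ≈ [2.8284, -5.6569]ᵀ
Result: (2.8284, -5.6569)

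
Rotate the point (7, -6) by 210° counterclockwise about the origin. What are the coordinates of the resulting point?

Rotation matrix for 210°: [[cos 210°, -sin 210°], [sin 210°, cos 210°]] ≈ [[-0.866025, 0.500000], [-0.500000, -0.866025]]
[[-0.866025, 0.500000], [-0.500000, -0.866025]] × [7, -6]ᵀ ≈ [-9.0622, 1.6962]ᵀ
Result: (-9.0622, 1.6962)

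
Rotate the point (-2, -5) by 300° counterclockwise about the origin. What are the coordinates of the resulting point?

Rotation matrix for 300°: [[cos 300°, -sin 300°], [sin 300°, cos 300°]] ≈ [[0.500000, 0.866025], [-0.866025, 0.500000]]
[[0.500000, 0.866025], [-0.866025, 0.500000]] × [-2, -5]ᵀ ≈ [-5.3301, -0.7679]ᵀ
Result: (-5.3301, -0.7679)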